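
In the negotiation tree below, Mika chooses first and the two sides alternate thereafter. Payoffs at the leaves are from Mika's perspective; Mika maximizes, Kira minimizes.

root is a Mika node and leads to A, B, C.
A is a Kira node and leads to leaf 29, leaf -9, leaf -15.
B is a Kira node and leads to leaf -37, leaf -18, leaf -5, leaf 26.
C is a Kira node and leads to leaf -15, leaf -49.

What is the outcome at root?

-15

A (Kira): min(29, -9, -15) = -15
B (Kira): min(-37, -18, -5, 26) = -37
C (Kira): min(-15, -49) = -49
root (Mika): max(-15, -37, -49) = -15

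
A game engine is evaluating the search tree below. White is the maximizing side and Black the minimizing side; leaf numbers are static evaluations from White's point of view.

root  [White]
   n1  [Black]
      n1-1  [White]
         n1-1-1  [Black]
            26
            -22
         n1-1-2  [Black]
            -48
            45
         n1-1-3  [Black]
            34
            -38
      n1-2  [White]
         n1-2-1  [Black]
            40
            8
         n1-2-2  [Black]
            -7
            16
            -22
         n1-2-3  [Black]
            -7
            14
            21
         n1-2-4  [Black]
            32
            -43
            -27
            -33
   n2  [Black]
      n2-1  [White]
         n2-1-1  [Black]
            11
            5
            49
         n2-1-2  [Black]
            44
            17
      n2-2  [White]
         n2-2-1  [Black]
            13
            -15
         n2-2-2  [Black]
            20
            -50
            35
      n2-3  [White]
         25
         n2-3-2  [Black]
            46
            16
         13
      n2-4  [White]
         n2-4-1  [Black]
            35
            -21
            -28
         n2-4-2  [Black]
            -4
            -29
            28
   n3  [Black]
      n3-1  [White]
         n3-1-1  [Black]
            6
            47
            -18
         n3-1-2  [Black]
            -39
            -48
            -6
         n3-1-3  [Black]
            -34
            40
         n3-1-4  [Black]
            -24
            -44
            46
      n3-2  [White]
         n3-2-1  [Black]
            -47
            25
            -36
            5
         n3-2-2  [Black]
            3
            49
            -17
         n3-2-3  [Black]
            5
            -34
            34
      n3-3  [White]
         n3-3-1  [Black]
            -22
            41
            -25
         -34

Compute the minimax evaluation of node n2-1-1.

5

n2-1-1 (Black): min(11, 5, 49) = 5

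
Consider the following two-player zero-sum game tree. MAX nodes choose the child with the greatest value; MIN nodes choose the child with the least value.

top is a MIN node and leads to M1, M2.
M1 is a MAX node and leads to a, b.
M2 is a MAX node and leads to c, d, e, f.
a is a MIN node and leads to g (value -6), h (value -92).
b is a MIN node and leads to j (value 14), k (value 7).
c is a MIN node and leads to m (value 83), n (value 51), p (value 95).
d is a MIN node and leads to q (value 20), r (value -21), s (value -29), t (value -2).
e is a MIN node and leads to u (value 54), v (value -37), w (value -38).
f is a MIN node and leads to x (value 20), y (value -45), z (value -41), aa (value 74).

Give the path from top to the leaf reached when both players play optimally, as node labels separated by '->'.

top -> M1 -> b -> k

a (MIN): min(-6, -92) = -92
b (MIN): min(14, 7) = 7
M1 (MAX): max(-92, 7) = 7
c (MIN): min(83, 51, 95) = 51
d (MIN): min(20, -21, -29, -2) = -29
e (MIN): min(54, -37, -38) = -38
f (MIN): min(20, -45, -41, 74) = -45
M2 (MAX): max(51, -29, -38, -45) = 51
top (MIN): min(7, 51) = 7
At top, MIN picks M1 (lowest: 7).
At M1, MAX picks b (highest: 7).
At b, MIN picks k (lowest: 7).
Terminal value 7.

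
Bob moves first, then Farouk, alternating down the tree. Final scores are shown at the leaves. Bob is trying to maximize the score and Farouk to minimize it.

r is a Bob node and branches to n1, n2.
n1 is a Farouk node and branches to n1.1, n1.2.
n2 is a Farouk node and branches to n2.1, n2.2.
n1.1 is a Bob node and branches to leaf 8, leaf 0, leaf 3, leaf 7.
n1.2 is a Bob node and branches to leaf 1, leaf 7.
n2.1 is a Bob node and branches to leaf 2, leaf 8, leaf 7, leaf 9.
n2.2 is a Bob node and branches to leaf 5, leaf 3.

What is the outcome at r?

7

n1.1 (Bob): max(8, 0, 3, 7) = 8
n1.2 (Bob): max(1, 7) = 7
n1 (Farouk): min(8, 7) = 7
n2.1 (Bob): max(2, 8, 7, 9) = 9
n2.2 (Bob): max(5, 3) = 5
n2 (Farouk): min(9, 5) = 5
r (Bob): max(7, 5) = 7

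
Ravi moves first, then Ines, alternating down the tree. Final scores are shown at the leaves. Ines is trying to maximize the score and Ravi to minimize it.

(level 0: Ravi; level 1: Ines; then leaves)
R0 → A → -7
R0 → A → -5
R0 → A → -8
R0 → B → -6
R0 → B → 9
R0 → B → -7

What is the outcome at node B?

9

B (Ines): max(-6, 9, -7) = 9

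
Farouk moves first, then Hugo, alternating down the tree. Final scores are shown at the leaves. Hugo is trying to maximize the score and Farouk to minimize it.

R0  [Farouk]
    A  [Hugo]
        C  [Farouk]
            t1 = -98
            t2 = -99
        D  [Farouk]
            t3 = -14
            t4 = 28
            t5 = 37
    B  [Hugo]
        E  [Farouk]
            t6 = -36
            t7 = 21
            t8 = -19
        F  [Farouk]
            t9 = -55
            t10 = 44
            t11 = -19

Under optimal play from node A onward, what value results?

C (Farouk): min(-98, -99) = -99
D (Farouk): min(-14, 28, 37) = -14
A (Hugo): max(-99, -14) = -14

-14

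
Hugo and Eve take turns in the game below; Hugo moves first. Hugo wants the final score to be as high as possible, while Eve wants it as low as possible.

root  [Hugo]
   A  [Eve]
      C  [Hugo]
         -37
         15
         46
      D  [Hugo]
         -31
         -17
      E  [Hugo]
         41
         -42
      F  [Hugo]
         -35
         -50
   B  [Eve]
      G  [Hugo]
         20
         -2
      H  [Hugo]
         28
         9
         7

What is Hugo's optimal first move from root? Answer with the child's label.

B

C (Hugo): max(-37, 15, 46) = 46
D (Hugo): max(-31, -17) = -17
E (Hugo): max(41, -42) = 41
F (Hugo): max(-35, -50) = -35
A (Eve): min(46, -17, 41, -35) = -35
G (Hugo): max(20, -2) = 20
H (Hugo): max(28, 9, 7) = 28
B (Eve): min(20, 28) = 20
root (Hugo): max(-35, 20) = 20
Hugo at root wants the highest of {A=-35, B=20}, so chooses B.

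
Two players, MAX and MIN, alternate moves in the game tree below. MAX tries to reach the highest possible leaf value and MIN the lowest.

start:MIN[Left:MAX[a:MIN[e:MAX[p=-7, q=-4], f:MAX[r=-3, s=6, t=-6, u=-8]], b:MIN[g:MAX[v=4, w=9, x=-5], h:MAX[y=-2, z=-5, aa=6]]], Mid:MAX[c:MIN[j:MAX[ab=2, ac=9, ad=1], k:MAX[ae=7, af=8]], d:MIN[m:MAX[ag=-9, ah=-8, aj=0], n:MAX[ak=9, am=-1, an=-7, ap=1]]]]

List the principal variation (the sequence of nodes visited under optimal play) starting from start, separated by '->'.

e (MAX): max(-7, -4) = -4
f (MAX): max(-3, 6, -6, -8) = 6
a (MIN): min(-4, 6) = -4
g (MAX): max(4, 9, -5) = 9
h (MAX): max(-2, -5, 6) = 6
b (MIN): min(9, 6) = 6
Left (MAX): max(-4, 6) = 6
j (MAX): max(2, 9, 1) = 9
k (MAX): max(7, 8) = 8
c (MIN): min(9, 8) = 8
m (MAX): max(-9, -8, 0) = 0
n (MAX): max(9, -1, -7, 1) = 9
d (MIN): min(0, 9) = 0
Mid (MAX): max(8, 0) = 8
start (MIN): min(6, 8) = 6
At start, MIN picks Left (lowest: 6).
At Left, MAX picks b (highest: 6).
At b, MIN picks h (lowest: 6).
At h, MAX picks aa (highest: 6).
Terminal value 6.

start -> Left -> b -> h -> aa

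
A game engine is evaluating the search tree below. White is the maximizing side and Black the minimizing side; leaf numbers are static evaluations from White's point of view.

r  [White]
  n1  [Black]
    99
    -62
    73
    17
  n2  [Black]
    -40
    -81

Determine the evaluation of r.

n1 (Black): min(99, -62, 73, 17) = -62
n2 (Black): min(-40, -81) = -81
r (White): max(-62, -81) = -62

-62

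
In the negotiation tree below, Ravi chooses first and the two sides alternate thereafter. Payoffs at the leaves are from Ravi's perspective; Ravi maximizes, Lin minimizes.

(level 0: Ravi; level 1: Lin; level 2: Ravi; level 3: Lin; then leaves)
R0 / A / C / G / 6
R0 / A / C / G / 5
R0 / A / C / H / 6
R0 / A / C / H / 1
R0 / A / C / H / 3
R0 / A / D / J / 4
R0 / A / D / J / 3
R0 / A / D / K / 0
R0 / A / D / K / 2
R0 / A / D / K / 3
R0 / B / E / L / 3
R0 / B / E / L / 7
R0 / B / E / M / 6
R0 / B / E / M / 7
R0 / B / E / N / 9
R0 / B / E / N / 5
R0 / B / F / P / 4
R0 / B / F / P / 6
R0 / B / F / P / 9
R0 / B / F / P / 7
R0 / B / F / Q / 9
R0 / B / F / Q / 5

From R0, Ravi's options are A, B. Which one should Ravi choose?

G (Lin): min(6, 5) = 5
H (Lin): min(6, 1, 3) = 1
C (Ravi): max(5, 1) = 5
J (Lin): min(4, 3) = 3
K (Lin): min(0, 2, 3) = 0
D (Ravi): max(3, 0) = 3
A (Lin): min(5, 3) = 3
L (Lin): min(3, 7) = 3
M (Lin): min(6, 7) = 6
N (Lin): min(9, 5) = 5
E (Ravi): max(3, 6, 5) = 6
P (Lin): min(4, 6, 9, 7) = 4
Q (Lin): min(9, 5) = 5
F (Ravi): max(4, 5) = 5
B (Lin): min(6, 5) = 5
R0 (Ravi): max(3, 5) = 5
Ravi at R0 wants the highest of {A=3, B=5}, so chooses B.

B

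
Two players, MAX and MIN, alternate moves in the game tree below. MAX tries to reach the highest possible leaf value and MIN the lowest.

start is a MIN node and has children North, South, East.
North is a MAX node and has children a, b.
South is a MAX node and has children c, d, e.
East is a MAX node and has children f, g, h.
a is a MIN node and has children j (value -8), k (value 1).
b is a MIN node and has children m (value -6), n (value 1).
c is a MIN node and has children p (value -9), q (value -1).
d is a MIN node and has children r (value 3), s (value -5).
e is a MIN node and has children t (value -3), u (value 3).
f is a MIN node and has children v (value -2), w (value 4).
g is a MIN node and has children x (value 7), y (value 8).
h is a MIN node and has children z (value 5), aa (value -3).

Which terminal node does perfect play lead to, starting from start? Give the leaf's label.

m

a (MIN): min(-8, 1) = -8
b (MIN): min(-6, 1) = -6
North (MAX): max(-8, -6) = -6
c (MIN): min(-9, -1) = -9
d (MIN): min(3, -5) = -5
e (MIN): min(-3, 3) = -3
South (MAX): max(-9, -5, -3) = -3
f (MIN): min(-2, 4) = -2
g (MIN): min(7, 8) = 7
h (MIN): min(5, -3) = -3
East (MAX): max(-2, 7, -3) = 7
start (MIN): min(-6, -3, 7) = -6
At start, MIN picks North (lowest: -6).
At North, MAX picks b (highest: -6).
At b, MIN picks m (lowest: -6).
Terminal value -6.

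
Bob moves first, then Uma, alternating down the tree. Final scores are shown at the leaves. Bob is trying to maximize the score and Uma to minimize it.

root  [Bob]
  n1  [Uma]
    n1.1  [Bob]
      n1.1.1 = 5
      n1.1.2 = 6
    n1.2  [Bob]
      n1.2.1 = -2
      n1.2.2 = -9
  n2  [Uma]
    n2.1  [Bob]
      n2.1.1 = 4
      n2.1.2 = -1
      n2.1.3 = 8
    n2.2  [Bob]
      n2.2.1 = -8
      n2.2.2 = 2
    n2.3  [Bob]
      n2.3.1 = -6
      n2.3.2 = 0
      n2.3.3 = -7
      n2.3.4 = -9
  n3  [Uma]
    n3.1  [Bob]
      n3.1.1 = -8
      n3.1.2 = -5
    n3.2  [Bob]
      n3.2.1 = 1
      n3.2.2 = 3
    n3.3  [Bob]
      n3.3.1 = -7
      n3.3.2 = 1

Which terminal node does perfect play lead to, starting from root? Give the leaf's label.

n2.3.2

n1.1 (Bob): max(5, 6) = 6
n1.2 (Bob): max(-2, -9) = -2
n1 (Uma): min(6, -2) = -2
n2.1 (Bob): max(4, -1, 8) = 8
n2.2 (Bob): max(-8, 2) = 2
n2.3 (Bob): max(-6, 0, -7, -9) = 0
n2 (Uma): min(8, 2, 0) = 0
n3.1 (Bob): max(-8, -5) = -5
n3.2 (Bob): max(1, 3) = 3
n3.3 (Bob): max(-7, 1) = 1
n3 (Uma): min(-5, 3, 1) = -5
root (Bob): max(-2, 0, -5) = 0
At root, Bob picks n2 (highest: 0).
At n2, Uma picks n2.3 (lowest: 0).
At n2.3, Bob picks n2.3.2 (highest: 0).
Terminal value 0.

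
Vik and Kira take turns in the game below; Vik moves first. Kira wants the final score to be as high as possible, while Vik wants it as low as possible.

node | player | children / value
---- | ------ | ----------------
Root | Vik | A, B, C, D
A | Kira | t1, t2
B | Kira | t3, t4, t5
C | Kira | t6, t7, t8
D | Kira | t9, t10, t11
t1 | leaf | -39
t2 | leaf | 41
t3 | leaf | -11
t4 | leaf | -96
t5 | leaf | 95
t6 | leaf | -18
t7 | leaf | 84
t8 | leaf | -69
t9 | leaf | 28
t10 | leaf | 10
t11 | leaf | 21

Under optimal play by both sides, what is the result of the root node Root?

A (Kira): max(-39, 41) = 41
B (Kira): max(-11, -96, 95) = 95
C (Kira): max(-18, 84, -69) = 84
D (Kira): max(28, 10, 21) = 28
Root (Vik): min(41, 95, 84, 28) = 28

28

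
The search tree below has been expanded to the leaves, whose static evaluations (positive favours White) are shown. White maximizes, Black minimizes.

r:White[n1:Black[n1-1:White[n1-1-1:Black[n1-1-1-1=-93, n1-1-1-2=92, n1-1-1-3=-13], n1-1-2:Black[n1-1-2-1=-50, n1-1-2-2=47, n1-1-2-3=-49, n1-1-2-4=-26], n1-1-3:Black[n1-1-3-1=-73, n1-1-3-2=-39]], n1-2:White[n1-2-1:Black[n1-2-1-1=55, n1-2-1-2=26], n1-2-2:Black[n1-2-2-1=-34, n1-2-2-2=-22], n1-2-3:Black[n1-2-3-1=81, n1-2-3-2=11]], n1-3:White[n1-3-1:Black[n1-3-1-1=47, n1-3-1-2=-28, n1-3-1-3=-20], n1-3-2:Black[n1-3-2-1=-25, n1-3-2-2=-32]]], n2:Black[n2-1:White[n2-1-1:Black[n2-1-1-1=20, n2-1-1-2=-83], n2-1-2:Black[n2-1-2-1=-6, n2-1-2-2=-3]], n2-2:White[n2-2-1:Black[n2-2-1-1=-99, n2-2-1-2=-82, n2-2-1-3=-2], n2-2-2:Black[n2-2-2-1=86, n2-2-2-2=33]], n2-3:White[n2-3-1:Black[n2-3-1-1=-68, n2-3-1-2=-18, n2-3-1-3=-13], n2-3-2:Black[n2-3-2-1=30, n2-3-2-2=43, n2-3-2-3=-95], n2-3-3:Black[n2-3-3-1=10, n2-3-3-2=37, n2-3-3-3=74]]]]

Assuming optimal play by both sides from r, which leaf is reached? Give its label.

n1-1-1 (Black): min(-93, 92, -13) = -93
n1-1-2 (Black): min(-50, 47, -49, -26) = -50
n1-1-3 (Black): min(-73, -39) = -73
n1-1 (White): max(-93, -50, -73) = -50
n1-2-1 (Black): min(55, 26) = 26
n1-2-2 (Black): min(-34, -22) = -34
n1-2-3 (Black): min(81, 11) = 11
n1-2 (White): max(26, -34, 11) = 26
n1-3-1 (Black): min(47, -28, -20) = -28
n1-3-2 (Black): min(-25, -32) = -32
n1-3 (White): max(-28, -32) = -28
n1 (Black): min(-50, 26, -28) = -50
n2-1-1 (Black): min(20, -83) = -83
n2-1-2 (Black): min(-6, -3) = -6
n2-1 (White): max(-83, -6) = -6
n2-2-1 (Black): min(-99, -82, -2) = -99
n2-2-2 (Black): min(86, 33) = 33
n2-2 (White): max(-99, 33) = 33
n2-3-1 (Black): min(-68, -18, -13) = -68
n2-3-2 (Black): min(30, 43, -95) = -95
n2-3-3 (Black): min(10, 37, 74) = 10
n2-3 (White): max(-68, -95, 10) = 10
n2 (Black): min(-6, 33, 10) = -6
r (White): max(-50, -6) = -6
At r, White picks n2 (highest: -6).
At n2, Black picks n2-1 (lowest: -6).
At n2-1, White picks n2-1-2 (highest: -6).
At n2-1-2, Black picks n2-1-2-1 (lowest: -6).
Terminal value -6.

n2-1-2-1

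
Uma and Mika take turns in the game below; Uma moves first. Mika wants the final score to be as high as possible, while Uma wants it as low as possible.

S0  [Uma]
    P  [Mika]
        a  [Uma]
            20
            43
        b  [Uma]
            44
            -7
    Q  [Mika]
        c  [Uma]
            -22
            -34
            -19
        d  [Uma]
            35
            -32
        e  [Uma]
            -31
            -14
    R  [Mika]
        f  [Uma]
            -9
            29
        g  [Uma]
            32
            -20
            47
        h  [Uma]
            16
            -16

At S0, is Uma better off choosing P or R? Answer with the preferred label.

R

a (Uma): min(20, 43) = 20
b (Uma): min(44, -7) = -7
P (Mika): max(20, -7) = 20
f (Uma): min(-9, 29) = -9
g (Uma): min(32, -20, 47) = -20
h (Uma): min(16, -16) = -16
R (Mika): max(-9, -20, -16) = -9
Uma prefers the lower value; P=20, R=-9. R is better since -9 < 20.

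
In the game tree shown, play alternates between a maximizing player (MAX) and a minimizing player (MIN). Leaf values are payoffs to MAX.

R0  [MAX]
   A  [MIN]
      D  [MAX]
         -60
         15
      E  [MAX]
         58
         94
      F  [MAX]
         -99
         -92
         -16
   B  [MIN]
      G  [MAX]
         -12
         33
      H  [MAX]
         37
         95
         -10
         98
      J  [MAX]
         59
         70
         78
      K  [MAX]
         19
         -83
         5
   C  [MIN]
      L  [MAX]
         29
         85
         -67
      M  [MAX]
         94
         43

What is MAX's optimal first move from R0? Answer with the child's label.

C

D (MAX): max(-60, 15) = 15
E (MAX): max(58, 94) = 94
F (MAX): max(-99, -92, -16) = -16
A (MIN): min(15, 94, -16) = -16
G (MAX): max(-12, 33) = 33
H (MAX): max(37, 95, -10, 98) = 98
J (MAX): max(59, 70, 78) = 78
K (MAX): max(19, -83, 5) = 19
B (MIN): min(33, 98, 78, 19) = 19
L (MAX): max(29, 85, -67) = 85
M (MAX): max(94, 43) = 94
C (MIN): min(85, 94) = 85
R0 (MAX): max(-16, 19, 85) = 85
MAX at R0 wants the highest of {A=-16, B=19, C=85}, so chooses C.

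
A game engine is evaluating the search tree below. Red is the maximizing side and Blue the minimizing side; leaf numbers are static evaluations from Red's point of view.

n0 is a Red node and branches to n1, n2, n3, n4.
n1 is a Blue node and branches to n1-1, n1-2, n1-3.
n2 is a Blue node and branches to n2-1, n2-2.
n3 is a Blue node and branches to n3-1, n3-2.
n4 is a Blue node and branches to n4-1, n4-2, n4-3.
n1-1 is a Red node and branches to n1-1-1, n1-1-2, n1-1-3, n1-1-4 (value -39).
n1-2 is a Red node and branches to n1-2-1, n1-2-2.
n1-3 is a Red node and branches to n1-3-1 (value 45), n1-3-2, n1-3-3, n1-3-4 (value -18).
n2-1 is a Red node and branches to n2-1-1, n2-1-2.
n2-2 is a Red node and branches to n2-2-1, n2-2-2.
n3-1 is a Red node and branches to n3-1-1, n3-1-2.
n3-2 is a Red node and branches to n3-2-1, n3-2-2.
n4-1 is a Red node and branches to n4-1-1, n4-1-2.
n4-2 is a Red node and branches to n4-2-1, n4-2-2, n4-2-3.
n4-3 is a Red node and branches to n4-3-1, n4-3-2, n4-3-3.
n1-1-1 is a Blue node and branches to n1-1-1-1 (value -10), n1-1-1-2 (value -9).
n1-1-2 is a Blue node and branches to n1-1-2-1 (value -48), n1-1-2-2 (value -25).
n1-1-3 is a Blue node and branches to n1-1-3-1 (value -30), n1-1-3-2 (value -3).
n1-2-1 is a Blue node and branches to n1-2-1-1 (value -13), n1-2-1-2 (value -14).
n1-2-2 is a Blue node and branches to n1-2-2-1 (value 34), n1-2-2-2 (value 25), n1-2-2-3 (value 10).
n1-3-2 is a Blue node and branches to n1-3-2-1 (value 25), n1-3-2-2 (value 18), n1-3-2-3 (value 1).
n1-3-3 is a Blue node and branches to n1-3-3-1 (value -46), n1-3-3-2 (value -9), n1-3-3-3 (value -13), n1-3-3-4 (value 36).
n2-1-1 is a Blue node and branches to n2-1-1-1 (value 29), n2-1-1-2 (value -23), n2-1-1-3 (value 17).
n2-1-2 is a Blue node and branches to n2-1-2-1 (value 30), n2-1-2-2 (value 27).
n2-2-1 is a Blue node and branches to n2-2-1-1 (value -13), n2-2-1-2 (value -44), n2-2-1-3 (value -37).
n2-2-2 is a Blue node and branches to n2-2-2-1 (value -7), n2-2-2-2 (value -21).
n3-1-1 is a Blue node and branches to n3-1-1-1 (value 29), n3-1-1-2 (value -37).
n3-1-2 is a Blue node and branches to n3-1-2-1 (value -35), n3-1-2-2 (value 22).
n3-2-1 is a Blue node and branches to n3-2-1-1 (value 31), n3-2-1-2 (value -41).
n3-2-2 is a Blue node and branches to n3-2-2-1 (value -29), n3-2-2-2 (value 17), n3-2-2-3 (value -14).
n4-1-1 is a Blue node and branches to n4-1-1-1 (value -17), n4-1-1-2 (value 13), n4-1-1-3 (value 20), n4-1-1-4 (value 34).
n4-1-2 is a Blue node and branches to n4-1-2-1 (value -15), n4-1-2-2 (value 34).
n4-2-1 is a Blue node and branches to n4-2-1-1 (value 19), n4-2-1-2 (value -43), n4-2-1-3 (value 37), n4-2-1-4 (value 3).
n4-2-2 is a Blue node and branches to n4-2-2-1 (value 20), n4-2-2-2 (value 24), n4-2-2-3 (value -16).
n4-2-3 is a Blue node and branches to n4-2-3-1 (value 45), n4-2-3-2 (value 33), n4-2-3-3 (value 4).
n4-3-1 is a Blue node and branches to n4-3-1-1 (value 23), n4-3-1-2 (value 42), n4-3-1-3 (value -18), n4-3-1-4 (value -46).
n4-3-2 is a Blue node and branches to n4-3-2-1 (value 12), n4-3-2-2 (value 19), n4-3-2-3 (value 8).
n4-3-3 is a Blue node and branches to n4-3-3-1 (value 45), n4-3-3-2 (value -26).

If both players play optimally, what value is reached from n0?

n1-1-1 (Blue): min(-10, -9) = -10
n1-1-2 (Blue): min(-48, -25) = -48
n1-1-3 (Blue): min(-30, -3) = -30
n1-1 (Red): max(-10, -48, -30, -39) = -10
n1-2-1 (Blue): min(-13, -14) = -14
n1-2-2 (Blue): min(34, 25, 10) = 10
n1-2 (Red): max(-14, 10) = 10
n1-3-2 (Blue): min(25, 18, 1) = 1
n1-3-3 (Blue): min(-46, -9, -13, 36) = -46
n1-3 (Red): max(45, 1, -46, -18) = 45
n1 (Blue): min(-10, 10, 45) = -10
n2-1-1 (Blue): min(29, -23, 17) = -23
n2-1-2 (Blue): min(30, 27) = 27
n2-1 (Red): max(-23, 27) = 27
n2-2-1 (Blue): min(-13, -44, -37) = -44
n2-2-2 (Blue): min(-7, -21) = -21
n2-2 (Red): max(-44, -21) = -21
n2 (Blue): min(27, -21) = -21
n3-1-1 (Blue): min(29, -37) = -37
n3-1-2 (Blue): min(-35, 22) = -35
n3-1 (Red): max(-37, -35) = -35
n3-2-1 (Blue): min(31, -41) = -41
n3-2-2 (Blue): min(-29, 17, -14) = -29
n3-2 (Red): max(-41, -29) = -29
n3 (Blue): min(-35, -29) = -35
n4-1-1 (Blue): min(-17, 13, 20, 34) = -17
n4-1-2 (Blue): min(-15, 34) = -15
n4-1 (Red): max(-17, -15) = -15
n4-2-1 (Blue): min(19, -43, 37, 3) = -43
n4-2-2 (Blue): min(20, 24, -16) = -16
n4-2-3 (Blue): min(45, 33, 4) = 4
n4-2 (Red): max(-43, -16, 4) = 4
n4-3-1 (Blue): min(23, 42, -18, -46) = -46
n4-3-2 (Blue): min(12, 19, 8) = 8
n4-3-3 (Blue): min(45, -26) = -26
n4-3 (Red): max(-46, 8, -26) = 8
n4 (Blue): min(-15, 4, 8) = -15
n0 (Red): max(-10, -21, -35, -15) = -10

-10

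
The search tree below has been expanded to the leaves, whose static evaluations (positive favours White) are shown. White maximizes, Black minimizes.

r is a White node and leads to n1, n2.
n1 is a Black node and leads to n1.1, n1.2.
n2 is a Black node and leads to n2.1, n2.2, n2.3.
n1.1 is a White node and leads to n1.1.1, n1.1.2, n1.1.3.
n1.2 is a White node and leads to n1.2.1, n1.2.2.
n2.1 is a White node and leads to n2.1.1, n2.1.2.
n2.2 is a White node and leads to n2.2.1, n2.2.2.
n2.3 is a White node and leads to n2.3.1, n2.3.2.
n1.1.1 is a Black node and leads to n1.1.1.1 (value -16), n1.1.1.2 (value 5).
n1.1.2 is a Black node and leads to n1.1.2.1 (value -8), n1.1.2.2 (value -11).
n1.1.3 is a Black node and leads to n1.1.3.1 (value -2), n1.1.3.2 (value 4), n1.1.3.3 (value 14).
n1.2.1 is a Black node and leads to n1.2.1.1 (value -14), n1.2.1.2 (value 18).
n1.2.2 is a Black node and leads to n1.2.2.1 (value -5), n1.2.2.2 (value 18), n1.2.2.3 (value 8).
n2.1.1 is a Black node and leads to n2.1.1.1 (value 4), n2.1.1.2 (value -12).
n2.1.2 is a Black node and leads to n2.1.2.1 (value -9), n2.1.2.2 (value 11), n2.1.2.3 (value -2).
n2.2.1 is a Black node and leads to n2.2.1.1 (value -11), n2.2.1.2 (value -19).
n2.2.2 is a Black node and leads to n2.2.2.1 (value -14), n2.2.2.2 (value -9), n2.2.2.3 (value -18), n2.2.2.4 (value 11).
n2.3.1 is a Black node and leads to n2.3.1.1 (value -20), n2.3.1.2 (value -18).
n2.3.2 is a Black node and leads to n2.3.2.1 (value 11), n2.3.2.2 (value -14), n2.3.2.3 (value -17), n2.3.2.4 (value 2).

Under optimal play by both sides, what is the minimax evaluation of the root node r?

-5

n1.1.1 (Black): min(-16, 5) = -16
n1.1.2 (Black): min(-8, -11) = -11
n1.1.3 (Black): min(-2, 4, 14) = -2
n1.1 (White): max(-16, -11, -2) = -2
n1.2.1 (Black): min(-14, 18) = -14
n1.2.2 (Black): min(-5, 18, 8) = -5
n1.2 (White): max(-14, -5) = -5
n1 (Black): min(-2, -5) = -5
n2.1.1 (Black): min(4, -12) = -12
n2.1.2 (Black): min(-9, 11, -2) = -9
n2.1 (White): max(-12, -9) = -9
n2.2.1 (Black): min(-11, -19) = -19
n2.2.2 (Black): min(-14, -9, -18, 11) = -18
n2.2 (White): max(-19, -18) = -18
n2.3.1 (Black): min(-20, -18) = -20
n2.3.2 (Black): min(11, -14, -17, 2) = -17
n2.3 (White): max(-20, -17) = -17
n2 (Black): min(-9, -18, -17) = -18
r (White): max(-5, -18) = -5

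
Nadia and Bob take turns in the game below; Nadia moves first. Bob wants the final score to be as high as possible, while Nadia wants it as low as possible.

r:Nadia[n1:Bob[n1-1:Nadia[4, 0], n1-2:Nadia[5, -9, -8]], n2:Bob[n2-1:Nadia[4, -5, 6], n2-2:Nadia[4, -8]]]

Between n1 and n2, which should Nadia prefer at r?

n1-1 (Nadia): min(4, 0) = 0
n1-2 (Nadia): min(5, -9, -8) = -9
n1 (Bob): max(0, -9) = 0
n2-1 (Nadia): min(4, -5, 6) = -5
n2-2 (Nadia): min(4, -8) = -8
n2 (Bob): max(-5, -8) = -5
Nadia prefers the lower value; n1=0, n2=-5. n2 is better since -5 < 0.

n2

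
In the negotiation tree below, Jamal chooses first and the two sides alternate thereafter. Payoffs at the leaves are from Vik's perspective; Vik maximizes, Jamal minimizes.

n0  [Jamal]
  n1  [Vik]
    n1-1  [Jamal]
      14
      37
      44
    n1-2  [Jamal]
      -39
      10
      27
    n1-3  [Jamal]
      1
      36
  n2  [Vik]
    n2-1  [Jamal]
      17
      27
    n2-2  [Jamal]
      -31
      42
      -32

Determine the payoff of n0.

14

n1-1 (Jamal): min(14, 37, 44) = 14
n1-2 (Jamal): min(-39, 10, 27) = -39
n1-3 (Jamal): min(1, 36) = 1
n1 (Vik): max(14, -39, 1) = 14
n2-1 (Jamal): min(17, 27) = 17
n2-2 (Jamal): min(-31, 42, -32) = -32
n2 (Vik): max(17, -32) = 17
n0 (Jamal): min(14, 17) = 14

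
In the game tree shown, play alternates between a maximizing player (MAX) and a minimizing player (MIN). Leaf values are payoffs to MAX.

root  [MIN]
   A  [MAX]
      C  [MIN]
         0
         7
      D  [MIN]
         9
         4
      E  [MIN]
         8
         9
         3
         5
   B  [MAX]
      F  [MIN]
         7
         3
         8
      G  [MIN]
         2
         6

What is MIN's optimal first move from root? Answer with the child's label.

C (MIN): min(0, 7) = 0
D (MIN): min(9, 4) = 4
E (MIN): min(8, 9, 3, 5) = 3
A (MAX): max(0, 4, 3) = 4
F (MIN): min(7, 3, 8) = 3
G (MIN): min(2, 6) = 2
B (MAX): max(3, 2) = 3
root (MIN): min(4, 3) = 3
MIN at root wants the lowest of {A=4, B=3}, so chooses B.

B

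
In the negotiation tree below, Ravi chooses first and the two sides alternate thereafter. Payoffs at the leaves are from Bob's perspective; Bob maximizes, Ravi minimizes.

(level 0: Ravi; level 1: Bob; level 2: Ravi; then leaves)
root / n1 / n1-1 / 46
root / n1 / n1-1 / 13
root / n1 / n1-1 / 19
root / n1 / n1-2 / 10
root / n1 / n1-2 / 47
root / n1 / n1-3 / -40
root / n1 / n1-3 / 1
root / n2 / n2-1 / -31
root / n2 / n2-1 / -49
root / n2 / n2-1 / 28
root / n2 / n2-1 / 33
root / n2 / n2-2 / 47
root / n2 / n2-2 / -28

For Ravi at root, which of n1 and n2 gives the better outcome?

n2

n1-1 (Ravi): min(46, 13, 19) = 13
n1-2 (Ravi): min(10, 47) = 10
n1-3 (Ravi): min(-40, 1) = -40
n1 (Bob): max(13, 10, -40) = 13
n2-1 (Ravi): min(-31, -49, 28, 33) = -49
n2-2 (Ravi): min(47, -28) = -28
n2 (Bob): max(-49, -28) = -28
Ravi prefers the lower value; n1=13, n2=-28. n2 is better since -28 < 13.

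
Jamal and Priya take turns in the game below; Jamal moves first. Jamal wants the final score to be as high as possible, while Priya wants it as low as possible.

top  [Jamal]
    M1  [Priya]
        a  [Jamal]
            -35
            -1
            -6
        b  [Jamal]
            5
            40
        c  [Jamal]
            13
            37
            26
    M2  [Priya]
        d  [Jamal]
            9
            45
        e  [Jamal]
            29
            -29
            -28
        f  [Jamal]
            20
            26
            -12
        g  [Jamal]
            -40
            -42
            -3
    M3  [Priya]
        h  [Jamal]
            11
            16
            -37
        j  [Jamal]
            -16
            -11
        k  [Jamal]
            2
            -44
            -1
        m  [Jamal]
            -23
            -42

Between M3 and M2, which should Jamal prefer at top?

h (Jamal): max(11, 16, -37) = 16
j (Jamal): max(-16, -11) = -11
k (Jamal): max(2, -44, -1) = 2
m (Jamal): max(-23, -42) = -23
M3 (Priya): min(16, -11, 2, -23) = -23
d (Jamal): max(9, 45) = 45
e (Jamal): max(29, -29, -28) = 29
f (Jamal): max(20, 26, -12) = 26
g (Jamal): max(-40, -42, -3) = -3
M2 (Priya): min(45, 29, 26, -3) = -3
Jamal prefers the higher value; M3=-23, M2=-3. M2 is better since -3 > -23.

M2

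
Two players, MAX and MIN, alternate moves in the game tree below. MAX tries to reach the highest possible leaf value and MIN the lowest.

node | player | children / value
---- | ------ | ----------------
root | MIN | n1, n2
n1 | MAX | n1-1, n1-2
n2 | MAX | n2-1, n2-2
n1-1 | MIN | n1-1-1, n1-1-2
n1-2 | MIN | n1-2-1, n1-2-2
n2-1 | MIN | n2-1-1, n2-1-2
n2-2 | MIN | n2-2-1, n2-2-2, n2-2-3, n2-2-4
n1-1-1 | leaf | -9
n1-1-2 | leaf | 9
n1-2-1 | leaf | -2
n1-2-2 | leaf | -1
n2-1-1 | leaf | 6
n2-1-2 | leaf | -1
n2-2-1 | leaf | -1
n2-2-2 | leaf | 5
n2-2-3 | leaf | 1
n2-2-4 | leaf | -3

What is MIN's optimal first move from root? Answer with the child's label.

n1

n1-1 (MIN): min(-9, 9) = -9
n1-2 (MIN): min(-2, -1) = -2
n1 (MAX): max(-9, -2) = -2
n2-1 (MIN): min(6, -1) = -1
n2-2 (MIN): min(-1, 5, 1, -3) = -3
n2 (MAX): max(-1, -3) = -1
root (MIN): min(-2, -1) = -2
MIN at root wants the lowest of {n1=-2, n2=-1}, so chooses n1.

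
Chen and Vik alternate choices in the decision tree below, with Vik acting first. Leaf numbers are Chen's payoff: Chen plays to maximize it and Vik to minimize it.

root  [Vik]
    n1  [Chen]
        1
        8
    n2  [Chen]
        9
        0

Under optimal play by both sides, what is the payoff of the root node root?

n1 (Chen): max(1, 8) = 8
n2 (Chen): max(9, 0) = 9
root (Vik): min(8, 9) = 8

8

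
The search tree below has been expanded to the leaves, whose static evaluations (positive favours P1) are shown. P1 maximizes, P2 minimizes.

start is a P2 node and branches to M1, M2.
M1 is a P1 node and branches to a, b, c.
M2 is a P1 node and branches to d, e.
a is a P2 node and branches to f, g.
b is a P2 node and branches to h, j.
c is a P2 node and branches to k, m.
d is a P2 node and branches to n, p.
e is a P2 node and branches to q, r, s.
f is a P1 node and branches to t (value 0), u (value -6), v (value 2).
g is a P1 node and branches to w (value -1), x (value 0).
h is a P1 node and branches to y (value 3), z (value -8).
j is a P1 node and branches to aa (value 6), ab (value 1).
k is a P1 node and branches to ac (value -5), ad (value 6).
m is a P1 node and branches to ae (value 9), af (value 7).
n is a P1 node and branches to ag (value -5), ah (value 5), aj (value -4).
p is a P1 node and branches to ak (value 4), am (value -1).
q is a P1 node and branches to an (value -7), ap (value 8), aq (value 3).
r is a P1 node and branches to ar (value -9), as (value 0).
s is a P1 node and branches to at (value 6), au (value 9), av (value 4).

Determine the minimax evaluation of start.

4

f (P1): max(0, -6, 2) = 2
g (P1): max(-1, 0) = 0
a (P2): min(2, 0) = 0
h (P1): max(3, -8) = 3
j (P1): max(6, 1) = 6
b (P2): min(3, 6) = 3
k (P1): max(-5, 6) = 6
m (P1): max(9, 7) = 9
c (P2): min(6, 9) = 6
M1 (P1): max(0, 3, 6) = 6
n (P1): max(-5, 5, -4) = 5
p (P1): max(4, -1) = 4
d (P2): min(5, 4) = 4
q (P1): max(-7, 8, 3) = 8
r (P1): max(-9, 0) = 0
s (P1): max(6, 9, 4) = 9
e (P2): min(8, 0, 9) = 0
M2 (P1): max(4, 0) = 4
start (P2): min(6, 4) = 4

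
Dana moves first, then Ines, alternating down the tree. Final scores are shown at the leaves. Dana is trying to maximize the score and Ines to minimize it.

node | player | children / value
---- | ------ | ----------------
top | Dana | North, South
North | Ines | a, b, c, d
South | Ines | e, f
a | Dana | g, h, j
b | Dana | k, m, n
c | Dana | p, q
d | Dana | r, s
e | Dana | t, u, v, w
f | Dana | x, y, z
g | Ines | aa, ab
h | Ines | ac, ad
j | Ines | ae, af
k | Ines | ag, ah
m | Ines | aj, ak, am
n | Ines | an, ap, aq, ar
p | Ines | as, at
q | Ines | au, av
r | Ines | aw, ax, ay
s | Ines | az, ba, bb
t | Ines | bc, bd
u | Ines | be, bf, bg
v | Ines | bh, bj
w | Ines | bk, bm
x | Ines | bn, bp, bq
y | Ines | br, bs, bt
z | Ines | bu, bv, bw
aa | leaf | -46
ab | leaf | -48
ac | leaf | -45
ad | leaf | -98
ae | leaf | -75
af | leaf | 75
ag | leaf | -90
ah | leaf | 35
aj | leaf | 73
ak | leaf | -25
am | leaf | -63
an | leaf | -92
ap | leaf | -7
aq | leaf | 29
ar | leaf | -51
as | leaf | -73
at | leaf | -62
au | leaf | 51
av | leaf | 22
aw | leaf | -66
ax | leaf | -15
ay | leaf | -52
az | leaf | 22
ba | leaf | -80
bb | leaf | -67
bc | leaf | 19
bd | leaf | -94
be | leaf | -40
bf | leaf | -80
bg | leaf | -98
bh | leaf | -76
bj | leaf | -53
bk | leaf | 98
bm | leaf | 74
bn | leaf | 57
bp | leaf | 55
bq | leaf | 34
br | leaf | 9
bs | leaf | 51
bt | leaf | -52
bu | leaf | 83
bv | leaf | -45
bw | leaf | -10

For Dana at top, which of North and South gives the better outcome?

South

g (Ines): min(-46, -48) = -48
h (Ines): min(-45, -98) = -98
j (Ines): min(-75, 75) = -75
a (Dana): max(-48, -98, -75) = -48
k (Ines): min(-90, 35) = -90
m (Ines): min(73, -25, -63) = -63
n (Ines): min(-92, -7, 29, -51) = -92
b (Dana): max(-90, -63, -92) = -63
p (Ines): min(-73, -62) = -73
q (Ines): min(51, 22) = 22
c (Dana): max(-73, 22) = 22
r (Ines): min(-66, -15, -52) = -66
s (Ines): min(22, -80, -67) = -80
d (Dana): max(-66, -80) = -66
North (Ines): min(-48, -63, 22, -66) = -66
t (Ines): min(19, -94) = -94
u (Ines): min(-40, -80, -98) = -98
v (Ines): min(-76, -53) = -76
w (Ines): min(98, 74) = 74
e (Dana): max(-94, -98, -76, 74) = 74
x (Ines): min(57, 55, 34) = 34
y (Ines): min(9, 51, -52) = -52
z (Ines): min(83, -45, -10) = -45
f (Dana): max(34, -52, -45) = 34
South (Ines): min(74, 34) = 34
Dana prefers the higher value; North=-66, South=34. South is better since 34 > -66.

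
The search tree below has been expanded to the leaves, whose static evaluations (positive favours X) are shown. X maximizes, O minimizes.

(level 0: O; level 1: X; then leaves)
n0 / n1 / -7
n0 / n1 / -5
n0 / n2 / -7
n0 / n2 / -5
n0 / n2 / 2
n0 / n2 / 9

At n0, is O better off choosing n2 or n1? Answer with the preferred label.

n1

n2 (X): max(-7, -5, 2, 9) = 9
n1 (X): max(-7, -5) = -5
O prefers the lower value; n2=9, n1=-5. n1 is better since -5 < 9.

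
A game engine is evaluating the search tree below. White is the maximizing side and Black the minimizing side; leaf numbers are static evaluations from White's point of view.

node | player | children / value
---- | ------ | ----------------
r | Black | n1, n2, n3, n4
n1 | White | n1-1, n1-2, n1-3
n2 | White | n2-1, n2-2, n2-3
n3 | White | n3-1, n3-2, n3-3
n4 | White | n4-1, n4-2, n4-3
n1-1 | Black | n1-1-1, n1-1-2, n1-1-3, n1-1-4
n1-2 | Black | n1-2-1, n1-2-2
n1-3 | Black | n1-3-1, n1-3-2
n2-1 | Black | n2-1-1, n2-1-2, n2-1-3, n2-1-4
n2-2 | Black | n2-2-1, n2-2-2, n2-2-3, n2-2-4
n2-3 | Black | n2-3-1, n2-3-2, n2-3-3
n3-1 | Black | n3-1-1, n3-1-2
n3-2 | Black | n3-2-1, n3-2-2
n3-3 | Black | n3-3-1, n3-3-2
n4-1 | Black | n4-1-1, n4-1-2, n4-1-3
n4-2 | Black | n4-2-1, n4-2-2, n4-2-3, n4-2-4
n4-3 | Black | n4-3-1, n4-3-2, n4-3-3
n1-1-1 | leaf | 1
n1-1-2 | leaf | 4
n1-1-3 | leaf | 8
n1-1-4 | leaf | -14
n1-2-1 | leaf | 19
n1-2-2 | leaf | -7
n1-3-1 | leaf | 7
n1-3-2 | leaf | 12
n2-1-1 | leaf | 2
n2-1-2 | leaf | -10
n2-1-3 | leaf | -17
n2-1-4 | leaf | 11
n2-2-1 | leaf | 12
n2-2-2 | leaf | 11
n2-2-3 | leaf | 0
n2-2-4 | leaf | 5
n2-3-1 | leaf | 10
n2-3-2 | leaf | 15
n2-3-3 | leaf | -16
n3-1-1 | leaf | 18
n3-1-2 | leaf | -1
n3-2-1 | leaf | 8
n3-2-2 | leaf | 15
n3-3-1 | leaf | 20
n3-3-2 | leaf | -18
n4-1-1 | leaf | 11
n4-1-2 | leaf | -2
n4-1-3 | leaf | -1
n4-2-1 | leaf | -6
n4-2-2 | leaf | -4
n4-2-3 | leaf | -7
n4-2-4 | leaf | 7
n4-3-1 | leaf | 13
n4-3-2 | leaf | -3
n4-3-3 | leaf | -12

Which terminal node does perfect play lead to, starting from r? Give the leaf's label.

n1-1 (Black): min(1, 4, 8, -14) = -14
n1-2 (Black): min(19, -7) = -7
n1-3 (Black): min(7, 12) = 7
n1 (White): max(-14, -7, 7) = 7
n2-1 (Black): min(2, -10, -17, 11) = -17
n2-2 (Black): min(12, 11, 0, 5) = 0
n2-3 (Black): min(10, 15, -16) = -16
n2 (White): max(-17, 0, -16) = 0
n3-1 (Black): min(18, -1) = -1
n3-2 (Black): min(8, 15) = 8
n3-3 (Black): min(20, -18) = -18
n3 (White): max(-1, 8, -18) = 8
n4-1 (Black): min(11, -2, -1) = -2
n4-2 (Black): min(-6, -4, -7, 7) = -7
n4-3 (Black): min(13, -3, -12) = -12
n4 (White): max(-2, -7, -12) = -2
r (Black): min(7, 0, 8, -2) = -2
At r, Black picks n4 (lowest: -2).
At n4, White picks n4-1 (highest: -2).
At n4-1, Black picks n4-1-2 (lowest: -2).
Terminal value -2.

n4-1-2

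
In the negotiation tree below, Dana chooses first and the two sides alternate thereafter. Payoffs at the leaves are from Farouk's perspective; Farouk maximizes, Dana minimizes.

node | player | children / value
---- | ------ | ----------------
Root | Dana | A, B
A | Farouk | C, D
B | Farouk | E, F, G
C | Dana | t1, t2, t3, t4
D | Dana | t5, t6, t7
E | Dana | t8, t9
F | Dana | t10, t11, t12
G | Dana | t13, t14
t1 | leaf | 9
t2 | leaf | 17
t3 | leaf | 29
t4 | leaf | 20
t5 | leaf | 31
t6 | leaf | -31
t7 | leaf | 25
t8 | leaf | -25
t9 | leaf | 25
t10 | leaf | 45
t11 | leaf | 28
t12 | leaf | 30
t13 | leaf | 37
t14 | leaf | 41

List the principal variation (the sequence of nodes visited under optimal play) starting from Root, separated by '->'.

C (Dana): min(9, 17, 29, 20) = 9
D (Dana): min(31, -31, 25) = -31
A (Farouk): max(9, -31) = 9
E (Dana): min(-25, 25) = -25
F (Dana): min(45, 28, 30) = 28
G (Dana): min(37, 41) = 37
B (Farouk): max(-25, 28, 37) = 37
Root (Dana): min(9, 37) = 9
At Root, Dana picks A (lowest: 9).
At A, Farouk picks C (highest: 9).
At C, Dana picks t1 (lowest: 9).
Terminal value 9.

Root -> A -> C -> t1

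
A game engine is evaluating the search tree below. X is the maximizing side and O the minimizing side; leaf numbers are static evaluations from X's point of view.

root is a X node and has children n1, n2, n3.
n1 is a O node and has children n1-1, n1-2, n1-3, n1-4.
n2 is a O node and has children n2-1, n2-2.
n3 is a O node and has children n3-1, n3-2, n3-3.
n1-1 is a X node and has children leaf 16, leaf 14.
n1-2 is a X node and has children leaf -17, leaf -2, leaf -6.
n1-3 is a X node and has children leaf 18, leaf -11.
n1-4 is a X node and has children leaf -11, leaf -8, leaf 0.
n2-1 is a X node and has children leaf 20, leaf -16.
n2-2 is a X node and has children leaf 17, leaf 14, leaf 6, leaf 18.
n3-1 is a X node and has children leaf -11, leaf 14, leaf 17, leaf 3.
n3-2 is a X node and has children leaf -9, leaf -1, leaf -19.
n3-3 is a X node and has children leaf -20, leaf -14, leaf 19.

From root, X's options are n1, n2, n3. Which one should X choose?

n2

n1-1 (X): max(16, 14) = 16
n1-2 (X): max(-17, -2, -6) = -2
n1-3 (X): max(18, -11) = 18
n1-4 (X): max(-11, -8, 0) = 0
n1 (O): min(16, -2, 18, 0) = -2
n2-1 (X): max(20, -16) = 20
n2-2 (X): max(17, 14, 6, 18) = 18
n2 (O): min(20, 18) = 18
n3-1 (X): max(-11, 14, 17, 3) = 17
n3-2 (X): max(-9, -1, -19) = -1
n3-3 (X): max(-20, -14, 19) = 19
n3 (O): min(17, -1, 19) = -1
root (X): max(-2, 18, -1) = 18
X at root wants the highest of {n1=-2, n2=18, n3=-1}, so chooses n2.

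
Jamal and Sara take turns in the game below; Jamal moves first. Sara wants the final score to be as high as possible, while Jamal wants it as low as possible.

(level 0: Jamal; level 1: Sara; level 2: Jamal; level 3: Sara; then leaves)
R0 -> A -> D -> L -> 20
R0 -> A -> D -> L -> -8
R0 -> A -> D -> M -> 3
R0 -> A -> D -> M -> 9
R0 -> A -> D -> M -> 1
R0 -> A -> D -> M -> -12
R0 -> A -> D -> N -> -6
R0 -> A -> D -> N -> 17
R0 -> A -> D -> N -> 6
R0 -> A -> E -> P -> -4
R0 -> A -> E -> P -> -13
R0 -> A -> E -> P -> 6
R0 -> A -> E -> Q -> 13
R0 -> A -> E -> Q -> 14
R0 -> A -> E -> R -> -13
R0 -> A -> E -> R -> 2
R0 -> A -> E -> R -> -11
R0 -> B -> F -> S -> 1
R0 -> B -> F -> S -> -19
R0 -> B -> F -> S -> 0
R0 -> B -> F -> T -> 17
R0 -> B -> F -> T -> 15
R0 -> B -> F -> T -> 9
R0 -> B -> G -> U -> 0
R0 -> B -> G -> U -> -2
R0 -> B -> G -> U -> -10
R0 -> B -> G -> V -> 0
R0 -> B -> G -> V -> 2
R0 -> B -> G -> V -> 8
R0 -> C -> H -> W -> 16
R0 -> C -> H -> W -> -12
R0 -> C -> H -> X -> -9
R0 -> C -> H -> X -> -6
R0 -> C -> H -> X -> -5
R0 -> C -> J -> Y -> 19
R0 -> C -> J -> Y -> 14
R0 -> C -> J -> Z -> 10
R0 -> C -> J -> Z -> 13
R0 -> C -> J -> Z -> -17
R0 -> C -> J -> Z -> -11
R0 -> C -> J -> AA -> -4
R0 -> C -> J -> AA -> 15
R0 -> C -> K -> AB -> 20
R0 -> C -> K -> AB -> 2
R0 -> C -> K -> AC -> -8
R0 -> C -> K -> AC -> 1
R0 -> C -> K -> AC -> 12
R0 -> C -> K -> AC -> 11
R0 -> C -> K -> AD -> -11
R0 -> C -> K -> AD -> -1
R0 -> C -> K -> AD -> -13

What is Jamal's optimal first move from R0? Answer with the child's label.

L (Sara): max(20, -8) = 20
M (Sara): max(3, 9, 1, -12) = 9
N (Sara): max(-6, 17, 6) = 17
D (Jamal): min(20, 9, 17) = 9
P (Sara): max(-4, -13, 6) = 6
Q (Sara): max(13, 14) = 14
R (Sara): max(-13, 2, -11) = 2
E (Jamal): min(6, 14, 2) = 2
A (Sara): max(9, 2) = 9
S (Sara): max(1, -19, 0) = 1
T (Sara): max(17, 15, 9) = 17
F (Jamal): min(1, 17) = 1
U (Sara): max(0, -2, -10) = 0
V (Sara): max(0, 2, 8) = 8
G (Jamal): min(0, 8) = 0
B (Sara): max(1, 0) = 1
W (Sara): max(16, -12) = 16
X (Sara): max(-9, -6, -5) = -5
H (Jamal): min(16, -5) = -5
Y (Sara): max(19, 14) = 19
Z (Sara): max(10, 13, -17, -11) = 13
AA (Sara): max(-4, 15) = 15
J (Jamal): min(19, 13, 15) = 13
AB (Sara): max(20, 2) = 20
AC (Sara): max(-8, 1, 12, 11) = 12
AD (Sara): max(-11, -1, -13) = -1
K (Jamal): min(20, 12, -1) = -1
C (Sara): max(-5, 13, -1) = 13
R0 (Jamal): min(9, 1, 13) = 1
Jamal at R0 wants the lowest of {A=9, B=1, C=13}, so chooses B.

B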